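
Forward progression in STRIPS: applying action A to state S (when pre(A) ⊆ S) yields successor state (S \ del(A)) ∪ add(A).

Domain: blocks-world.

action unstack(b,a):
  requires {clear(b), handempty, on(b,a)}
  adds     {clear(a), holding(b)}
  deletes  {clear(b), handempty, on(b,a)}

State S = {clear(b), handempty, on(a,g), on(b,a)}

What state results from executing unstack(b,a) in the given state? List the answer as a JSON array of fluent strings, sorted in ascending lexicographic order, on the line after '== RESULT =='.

Progress:
  pre ⊆ S: {clear(b), handempty, on(b,a)} ⊆ S  — applicable
  S \ del = {on(a,g)}
  ∪ add   = {clear(a), holding(b), on(a,g)}

== RESULT ==
["clear(a)", "holding(b)", "on(a,g)"]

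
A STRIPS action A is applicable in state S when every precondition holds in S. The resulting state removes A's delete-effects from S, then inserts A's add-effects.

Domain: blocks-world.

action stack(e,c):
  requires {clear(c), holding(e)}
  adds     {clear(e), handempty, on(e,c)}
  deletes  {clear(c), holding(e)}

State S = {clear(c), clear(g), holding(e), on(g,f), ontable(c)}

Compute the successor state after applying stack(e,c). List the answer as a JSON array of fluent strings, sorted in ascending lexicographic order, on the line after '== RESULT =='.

Compute (S \ del) ∪ add:
  pre ⊆ S: {clear(c), holding(e)} ⊆ S  — applicable
  S \ del = {clear(g), on(g,f), ontable(c)}
  ∪ add   = {clear(e), clear(g), handempty, on(e,c), on(g,f), ontable(c)}

== RESULT ==
["clear(e)", "clear(g)", "handempty", "on(e,c)", "on(g,f)", "ontable(c)"]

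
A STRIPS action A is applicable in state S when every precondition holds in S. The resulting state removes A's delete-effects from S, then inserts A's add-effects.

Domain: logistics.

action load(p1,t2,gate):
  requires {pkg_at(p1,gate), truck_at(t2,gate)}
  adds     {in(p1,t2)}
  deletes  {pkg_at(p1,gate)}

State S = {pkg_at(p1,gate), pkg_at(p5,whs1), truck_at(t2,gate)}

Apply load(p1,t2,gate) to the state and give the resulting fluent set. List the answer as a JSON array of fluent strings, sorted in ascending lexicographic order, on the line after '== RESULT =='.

Compute (S \ del) ∪ add:
  pre ⊆ S: {pkg_at(p1,gate), truck_at(t2,gate)} ⊆ S  — applicable
  S \ del = {pkg_at(p5,whs1), truck_at(t2,gate)}
  ∪ add   = {in(p1,t2), pkg_at(p5,whs1), truck_at(t2,gate)}

== RESULT ==
["in(p1,t2)", "pkg_at(p5,whs1)", "truck_at(t2,gate)"]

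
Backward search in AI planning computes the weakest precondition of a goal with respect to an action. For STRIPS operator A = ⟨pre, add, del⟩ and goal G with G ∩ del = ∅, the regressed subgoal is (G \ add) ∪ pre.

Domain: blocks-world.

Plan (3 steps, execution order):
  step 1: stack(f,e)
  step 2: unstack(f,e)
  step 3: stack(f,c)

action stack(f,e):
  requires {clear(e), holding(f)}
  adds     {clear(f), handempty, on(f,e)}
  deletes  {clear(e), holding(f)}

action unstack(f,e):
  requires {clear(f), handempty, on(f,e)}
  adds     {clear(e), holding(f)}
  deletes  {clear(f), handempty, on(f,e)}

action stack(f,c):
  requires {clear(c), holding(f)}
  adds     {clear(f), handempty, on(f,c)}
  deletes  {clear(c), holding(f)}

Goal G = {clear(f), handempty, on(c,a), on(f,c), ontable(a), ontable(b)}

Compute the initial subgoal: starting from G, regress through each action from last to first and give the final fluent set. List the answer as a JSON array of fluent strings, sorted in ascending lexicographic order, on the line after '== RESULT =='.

Work backward from the goal:
  through step 3 (stack(f,c)): drop {clear(f), handempty, on(f,c)}, keep {on(c,a), ontable(a), ontable(b)}, require {clear(c), holding(f)}
    → {clear(c), holding(f), on(c,a), ontable(a), ontable(b)}
  through step 2 (unstack(f,e)): drop {holding(f)}, keep {clear(c), on(c,a), ontable(a), ontable(b)}, require {clear(f), handempty, on(f,e)}
    → {clear(c), clear(f), handempty, on(c,a), on(f,e), ontable(a), ontable(b)}
  through step 1 (stack(f,e)): drop {clear(f), handempty, on(f,e)}, keep {clear(c), on(c,a), ontable(a), ontable(b)}, require {clear(e), holding(f)}
    → {clear(c), clear(e), holding(f), on(c,a), ontable(a), ontable(b)}

== RESULT ==
["clear(c)", "clear(e)", "holding(f)", "on(c,a)", "ontable(a)", "ontable(b)"]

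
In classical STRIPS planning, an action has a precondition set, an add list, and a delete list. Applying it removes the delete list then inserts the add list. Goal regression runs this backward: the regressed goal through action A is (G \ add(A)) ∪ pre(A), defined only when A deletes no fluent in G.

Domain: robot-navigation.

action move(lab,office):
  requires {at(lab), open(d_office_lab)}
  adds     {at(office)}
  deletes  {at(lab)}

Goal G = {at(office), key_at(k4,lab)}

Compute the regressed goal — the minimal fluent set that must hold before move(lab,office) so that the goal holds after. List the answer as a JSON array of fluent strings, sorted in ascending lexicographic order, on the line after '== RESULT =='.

Compute (G \ add) ∪ pre:
  G ∩ del = {}  (empty — regression defined)
  G \ add = {at(office), key_at(k4,lab)} \ {at(office)} = {key_at(k4,lab)}
  ∪ pre   = {key_at(k4,lab)} ∪ {at(lab), open(d_office_lab)}
          = {at(lab), key_at(k4,lab), open(d_office_lab)}

== RESULT ==
["at(lab)", "key_at(k4,lab)", "open(d_office_lab)"]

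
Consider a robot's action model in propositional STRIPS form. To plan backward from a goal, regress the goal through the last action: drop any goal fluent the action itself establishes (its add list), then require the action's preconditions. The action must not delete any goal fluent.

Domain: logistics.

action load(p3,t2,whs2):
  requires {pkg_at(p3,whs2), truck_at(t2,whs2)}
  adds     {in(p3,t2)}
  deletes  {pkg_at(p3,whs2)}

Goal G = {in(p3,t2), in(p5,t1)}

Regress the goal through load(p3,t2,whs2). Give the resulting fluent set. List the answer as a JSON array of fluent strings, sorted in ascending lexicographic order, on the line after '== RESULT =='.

Regress:
  G ∩ del = {}  (empty — regression defined)
  G \ add = {in(p3,t2), in(p5,t1)} \ {in(p3,t2)} = {in(p5,t1)}
  ∪ pre   = {in(p5,t1)} ∪ {pkg_at(p3,whs2), truck_at(t2,whs2)}
          = {in(p5,t1), pkg_at(p3,whs2), truck_at(t2,whs2)}

== RESULT ==
["in(p5,t1)", "pkg_at(p3,whs2)", "truck_at(t2,whs2)"]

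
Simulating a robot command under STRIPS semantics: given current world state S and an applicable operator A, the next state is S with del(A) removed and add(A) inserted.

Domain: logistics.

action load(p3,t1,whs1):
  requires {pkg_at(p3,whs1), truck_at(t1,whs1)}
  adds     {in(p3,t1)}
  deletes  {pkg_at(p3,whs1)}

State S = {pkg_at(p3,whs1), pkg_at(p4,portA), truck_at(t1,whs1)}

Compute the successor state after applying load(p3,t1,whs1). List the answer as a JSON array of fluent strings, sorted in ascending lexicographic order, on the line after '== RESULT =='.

Compute (S \ del) ∪ add:
  pre ⊆ S: {pkg_at(p3,whs1), truck_at(t1,whs1)} ⊆ S  — applicable
  S \ del = {pkg_at(p4,portA), truck_at(t1,whs1)}
  ∪ add   = {in(p3,t1), pkg_at(p4,portA), truck_at(t1,whs1)}

== RESULT ==
["in(p3,t1)", "pkg_at(p4,portA)", "truck_at(t1,whs1)"]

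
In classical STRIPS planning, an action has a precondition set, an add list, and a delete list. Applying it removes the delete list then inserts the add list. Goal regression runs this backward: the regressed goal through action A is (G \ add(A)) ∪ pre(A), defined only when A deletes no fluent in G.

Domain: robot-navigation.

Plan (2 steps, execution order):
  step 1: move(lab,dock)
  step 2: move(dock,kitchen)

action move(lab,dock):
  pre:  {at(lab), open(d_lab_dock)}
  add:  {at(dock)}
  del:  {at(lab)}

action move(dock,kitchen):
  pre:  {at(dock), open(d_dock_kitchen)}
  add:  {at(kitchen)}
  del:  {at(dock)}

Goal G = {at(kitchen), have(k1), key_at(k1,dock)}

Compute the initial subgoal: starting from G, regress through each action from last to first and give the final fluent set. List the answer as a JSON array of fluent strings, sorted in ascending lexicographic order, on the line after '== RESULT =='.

Regress step by step:
  through step 2 (move(dock,kitchen)): drop {at(kitchen)}, keep {have(k1), key_at(k1,dock)}, require {at(dock), open(d_dock_kitchen)}
    → {at(dock), have(k1), key_at(k1,dock), open(d_dock_kitchen)}
  through step 1 (move(lab,dock)): drop {at(dock)}, keep {have(k1), key_at(k1,dock), open(d_dock_kitchen)}, require {at(lab), open(d_lab_dock)}
    → {at(lab), have(k1), key_at(k1,dock), open(d_dock_kitchen), open(d_lab_dock)}

== RESULT ==
["at(lab)", "have(k1)", "key_at(k1,dock)", "open(d_dock_kitchen)", "open(d_lab_dock)"]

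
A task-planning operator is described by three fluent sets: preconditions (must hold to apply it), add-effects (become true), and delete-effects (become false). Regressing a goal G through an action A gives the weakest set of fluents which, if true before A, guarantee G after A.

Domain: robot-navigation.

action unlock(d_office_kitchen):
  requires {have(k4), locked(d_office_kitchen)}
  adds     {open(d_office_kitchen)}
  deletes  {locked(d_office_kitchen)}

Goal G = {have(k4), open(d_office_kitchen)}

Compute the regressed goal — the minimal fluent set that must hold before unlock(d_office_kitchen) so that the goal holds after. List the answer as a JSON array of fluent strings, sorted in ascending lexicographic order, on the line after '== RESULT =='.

Compute (G \ add) ∪ pre:
  G ∩ del = {}  (empty — regression defined)
  G \ add = {have(k4), open(d_office_kitchen)} \ {open(d_office_kitchen)} = {have(k4)}
  ∪ pre   = {have(k4)} ∪ {have(k4), locked(d_office_kitchen)}
          = {have(k4), locked(d_office_kitchen)}

== RESULT ==
["have(k4)", "locked(d_office_kitchen)"]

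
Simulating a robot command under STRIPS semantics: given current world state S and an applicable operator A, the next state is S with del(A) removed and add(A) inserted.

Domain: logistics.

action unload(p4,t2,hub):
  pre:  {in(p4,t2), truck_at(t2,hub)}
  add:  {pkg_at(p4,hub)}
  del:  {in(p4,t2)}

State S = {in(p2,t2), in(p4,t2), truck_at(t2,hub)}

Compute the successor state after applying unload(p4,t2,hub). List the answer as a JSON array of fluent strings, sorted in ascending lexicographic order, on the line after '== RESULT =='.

Compute (S \ del) ∪ add:
  pre ⊆ S: {in(p4,t2), truck_at(t2,hub)} ⊆ S  — applicable
  S \ del = {in(p2,t2), truck_at(t2,hub)}
  ∪ add   = {in(p2,t2), pkg_at(p4,hub), truck_at(t2,hub)}

== RESULT ==
["in(p2,t2)", "pkg_at(p4,hub)", "truck_at(t2,hub)"]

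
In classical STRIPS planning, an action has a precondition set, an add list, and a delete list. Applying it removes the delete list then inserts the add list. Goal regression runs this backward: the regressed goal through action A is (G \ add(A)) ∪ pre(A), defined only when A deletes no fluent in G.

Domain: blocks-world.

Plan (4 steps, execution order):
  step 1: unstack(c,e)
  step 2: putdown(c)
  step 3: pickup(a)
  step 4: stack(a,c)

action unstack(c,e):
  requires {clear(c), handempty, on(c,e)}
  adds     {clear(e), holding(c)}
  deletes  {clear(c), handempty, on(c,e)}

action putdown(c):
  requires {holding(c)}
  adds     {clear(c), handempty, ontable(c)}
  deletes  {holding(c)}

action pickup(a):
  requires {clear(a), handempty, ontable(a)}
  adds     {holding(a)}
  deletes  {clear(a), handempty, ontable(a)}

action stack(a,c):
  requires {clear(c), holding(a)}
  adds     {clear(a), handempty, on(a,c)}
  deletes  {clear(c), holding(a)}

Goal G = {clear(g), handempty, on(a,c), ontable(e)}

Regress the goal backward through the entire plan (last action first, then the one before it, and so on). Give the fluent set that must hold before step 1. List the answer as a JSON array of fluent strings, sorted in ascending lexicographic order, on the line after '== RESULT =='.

Regress step by step:
  through step 4 (stack(a,c)): drop {handempty, on(a,c)}, keep {clear(g), ontable(e)}, require {clear(c), holding(a)}
    → {clear(c), clear(g), holding(a), ontable(e)}
  through step 3 (pickup(a)): drop {holding(a)}, keep {clear(c), clear(g), ontable(e)}, require {clear(a), handempty, ontable(a)}
    → {clear(a), clear(c), clear(g), handempty, ontable(a), ontable(e)}
  through step 2 (putdown(c)): drop {clear(c), handempty}, keep {clear(a), clear(g), ontable(a), ontable(e)}, require {holding(c)}
    → {clear(a), clear(g), holding(c), ontable(a), ontable(e)}
  through step 1 (unstack(c,e)): drop {holding(c)}, keep {clear(a), clear(g), ontable(a), ontable(e)}, require {clear(c), handempty, on(c,e)}
    → {clear(a), clear(c), clear(g), handempty, on(c,e), ontable(a), ontable(e)}

== RESULT ==
["clear(a)", "clear(c)", "clear(g)", "handempty", "on(c,e)", "ontable(a)", "ontable(e)"]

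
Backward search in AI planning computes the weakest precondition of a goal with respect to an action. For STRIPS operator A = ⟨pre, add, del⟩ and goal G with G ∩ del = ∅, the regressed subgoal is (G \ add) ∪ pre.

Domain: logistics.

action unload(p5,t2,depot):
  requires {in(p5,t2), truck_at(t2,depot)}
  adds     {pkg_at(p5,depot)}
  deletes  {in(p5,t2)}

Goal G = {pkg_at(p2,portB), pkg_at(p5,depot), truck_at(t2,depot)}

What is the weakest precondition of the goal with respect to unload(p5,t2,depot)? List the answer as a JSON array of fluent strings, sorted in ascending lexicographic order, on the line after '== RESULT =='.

Compute (G \ add) ∪ pre:
  G ∩ del = {}  (empty — regression defined)
  G \ add = {pkg_at(p2,portB), pkg_at(p5,depot), truck_at(t2,depot)} \ {pkg_at(p5,depot)} = {pkg_at(p2,portB), truck_at(t2,depot)}
  ∪ pre   = {pkg_at(p2,portB), truck_at(t2,depot)} ∪ {in(p5,t2), truck_at(t2,depot)}
          = {in(p5,t2), pkg_at(p2,portB), truck_at(t2,depot)}

== RESULT ==
["in(p5,t2)", "pkg_at(p2,portB)", "truck_at(t2,depot)"]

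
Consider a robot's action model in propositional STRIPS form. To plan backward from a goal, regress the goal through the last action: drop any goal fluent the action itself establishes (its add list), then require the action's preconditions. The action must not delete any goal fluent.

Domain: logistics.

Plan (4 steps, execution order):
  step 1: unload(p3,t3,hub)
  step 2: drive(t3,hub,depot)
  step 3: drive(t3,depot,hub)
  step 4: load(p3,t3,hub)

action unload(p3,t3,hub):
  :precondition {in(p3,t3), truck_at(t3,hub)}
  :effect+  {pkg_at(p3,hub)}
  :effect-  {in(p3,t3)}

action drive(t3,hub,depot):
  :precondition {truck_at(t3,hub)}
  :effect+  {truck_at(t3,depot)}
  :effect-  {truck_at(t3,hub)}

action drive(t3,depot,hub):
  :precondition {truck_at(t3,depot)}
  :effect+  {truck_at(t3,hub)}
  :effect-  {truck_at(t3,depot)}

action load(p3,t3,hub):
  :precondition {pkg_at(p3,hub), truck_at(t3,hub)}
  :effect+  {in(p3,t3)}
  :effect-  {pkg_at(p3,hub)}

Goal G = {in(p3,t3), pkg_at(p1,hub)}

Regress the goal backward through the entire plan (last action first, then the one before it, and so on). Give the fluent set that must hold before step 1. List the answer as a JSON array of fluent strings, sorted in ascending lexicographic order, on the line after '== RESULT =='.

Work backward from the goal:
  through step 4 (load(p3,t3,hub)): drop {in(p3,t3)}, keep {pkg_at(p1,hub)}, require {pkg_at(p3,hub), truck_at(t3,hub)}
    → {pkg_at(p1,hub), pkg_at(p3,hub), truck_at(t3,hub)}
  through step 3 (drive(t3,depot,hub)): drop {truck_at(t3,hub)}, keep {pkg_at(p1,hub), pkg_at(p3,hub)}, require {truck_at(t3,depot)}
    → {pkg_at(p1,hub), pkg_at(p3,hub), truck_at(t3,depot)}
  through step 2 (drive(t3,hub,depot)): drop {truck_at(t3,depot)}, keep {pkg_at(p1,hub), pkg_at(p3,hub)}, require {truck_at(t3,hub)}
    → {pkg_at(p1,hub), pkg_at(p3,hub), truck_at(t3,hub)}
  through step 1 (unload(p3,t3,hub)): drop {pkg_at(p3,hub)}, keep {pkg_at(p1,hub), truck_at(t3,hub)}, require {in(p3,t3), truck_at(t3,hub)}
    → {in(p3,t3), pkg_at(p1,hub), truck_at(t3,hub)}

== RESULT ==
["in(p3,t3)", "pkg_at(p1,hub)", "truck_at(t3,hub)"]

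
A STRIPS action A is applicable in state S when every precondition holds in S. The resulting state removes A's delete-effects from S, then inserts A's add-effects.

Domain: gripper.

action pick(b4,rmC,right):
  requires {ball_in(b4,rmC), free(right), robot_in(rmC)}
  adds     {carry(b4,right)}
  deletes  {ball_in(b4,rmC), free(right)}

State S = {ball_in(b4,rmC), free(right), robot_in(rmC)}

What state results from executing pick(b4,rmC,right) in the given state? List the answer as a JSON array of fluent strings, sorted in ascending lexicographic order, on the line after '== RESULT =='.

Compute (S \ del) ∪ add:
  pre ⊆ S: {ball_in(b4,rmC), free(right), robot_in(rmC)} ⊆ S  — applicable
  S \ del = {robot_in(rmC)}
  ∪ add   = {carry(b4,right), robot_in(rmC)}

== RESULT ==
["carry(b4,right)", "robot_in(rmC)"]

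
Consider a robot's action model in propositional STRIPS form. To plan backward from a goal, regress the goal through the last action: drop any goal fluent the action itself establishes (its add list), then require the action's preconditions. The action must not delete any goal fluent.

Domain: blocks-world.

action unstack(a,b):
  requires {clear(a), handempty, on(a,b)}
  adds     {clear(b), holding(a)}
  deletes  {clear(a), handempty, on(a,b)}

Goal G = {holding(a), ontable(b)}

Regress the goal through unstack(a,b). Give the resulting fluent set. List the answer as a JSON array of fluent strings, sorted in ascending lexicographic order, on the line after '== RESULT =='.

Compute (G \ add) ∪ pre:
  G ∩ del = {}  (empty — regression defined)
  G \ add = {holding(a), ontable(b)} \ {clear(b), holding(a)} = {ontable(b)}
  ∪ pre   = {ontable(b)} ∪ {clear(a), handempty, on(a,b)}
          = {clear(a), handempty, on(a,b), ontable(b)}

== RESULT ==
["clear(a)", "handempty", "on(a,b)", "ontable(b)"]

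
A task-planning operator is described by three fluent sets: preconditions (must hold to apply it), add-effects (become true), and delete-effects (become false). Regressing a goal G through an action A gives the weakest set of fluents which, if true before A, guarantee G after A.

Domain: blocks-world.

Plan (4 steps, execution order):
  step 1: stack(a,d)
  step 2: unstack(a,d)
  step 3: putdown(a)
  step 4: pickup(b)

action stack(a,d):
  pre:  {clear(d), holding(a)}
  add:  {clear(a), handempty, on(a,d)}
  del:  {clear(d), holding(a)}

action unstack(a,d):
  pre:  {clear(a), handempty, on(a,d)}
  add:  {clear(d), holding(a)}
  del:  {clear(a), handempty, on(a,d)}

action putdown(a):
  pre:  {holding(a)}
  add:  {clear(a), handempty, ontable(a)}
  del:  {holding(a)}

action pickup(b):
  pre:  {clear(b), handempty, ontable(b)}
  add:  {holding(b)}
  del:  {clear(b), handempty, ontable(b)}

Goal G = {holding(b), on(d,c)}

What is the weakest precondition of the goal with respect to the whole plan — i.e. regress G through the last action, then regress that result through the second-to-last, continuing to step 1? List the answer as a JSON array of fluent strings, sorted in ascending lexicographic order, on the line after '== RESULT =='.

Work backward from the goal:
  through step 4 (pickup(b)): drop {holding(b)}, keep {on(d,c)}, require {clear(b), handempty, ontable(b)}
    → {clear(b), handempty, on(d,c), ontable(b)}
  through step 3 (putdown(a)): drop {handempty}, keep {clear(b), on(d,c), ontable(b)}, require {holding(a)}
    → {clear(b), holding(a), on(d,c), ontable(b)}
  through step 2 (unstack(a,d)): drop {holding(a)}, keep {clear(b), on(d,c), ontable(b)}, require {clear(a), handempty, on(a,d)}
    → {clear(a), clear(b), handempty, on(a,d), on(d,c), ontable(b)}
  through step 1 (stack(a,d)): drop {clear(a), handempty, on(a,d)}, keep {clear(b), on(d,c), ontable(b)}, require {clear(d), holding(a)}
    → {clear(b), clear(d), holding(a), on(d,c), ontable(b)}

== RESULT ==
["clear(b)", "clear(d)", "holding(a)", "on(d,c)", "ontable(b)"]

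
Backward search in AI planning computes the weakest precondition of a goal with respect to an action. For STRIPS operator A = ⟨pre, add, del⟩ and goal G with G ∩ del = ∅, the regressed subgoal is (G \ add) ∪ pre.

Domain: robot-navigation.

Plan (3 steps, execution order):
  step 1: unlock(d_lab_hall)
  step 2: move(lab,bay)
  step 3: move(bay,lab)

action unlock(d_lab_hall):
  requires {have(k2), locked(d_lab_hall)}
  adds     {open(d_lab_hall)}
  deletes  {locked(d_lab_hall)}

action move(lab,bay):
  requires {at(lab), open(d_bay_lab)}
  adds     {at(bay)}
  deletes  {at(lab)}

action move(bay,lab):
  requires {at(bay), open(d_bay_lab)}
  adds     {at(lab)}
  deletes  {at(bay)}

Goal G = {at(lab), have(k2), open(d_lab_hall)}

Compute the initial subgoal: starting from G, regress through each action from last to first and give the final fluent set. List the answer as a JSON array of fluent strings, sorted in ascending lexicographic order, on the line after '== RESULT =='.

Work backward from the goal:
  through step 3 (move(bay,lab)): drop {at(lab)}, keep {have(k2), open(d_lab_hall)}, require {at(bay), open(d_bay_lab)}
    → {at(bay), have(k2), open(d_bay_lab), open(d_lab_hall)}
  through step 2 (move(lab,bay)): drop {at(bay)}, keep {have(k2), open(d_bay_lab), open(d_lab_hall)}, require {at(lab), open(d_bay_lab)}
    → {at(lab), have(k2), open(d_bay_lab), open(d_lab_hall)}
  through step 1 (unlock(d_lab_hall)): drop {open(d_lab_hall)}, keep {at(lab), have(k2), open(d_bay_lab)}, require {have(k2), locked(d_lab_hall)}
    → {at(lab), have(k2), locked(d_lab_hall), open(d_bay_lab)}

== RESULT ==
["at(lab)", "have(k2)", "locked(d_lab_hall)", "open(d_bay_lab)"]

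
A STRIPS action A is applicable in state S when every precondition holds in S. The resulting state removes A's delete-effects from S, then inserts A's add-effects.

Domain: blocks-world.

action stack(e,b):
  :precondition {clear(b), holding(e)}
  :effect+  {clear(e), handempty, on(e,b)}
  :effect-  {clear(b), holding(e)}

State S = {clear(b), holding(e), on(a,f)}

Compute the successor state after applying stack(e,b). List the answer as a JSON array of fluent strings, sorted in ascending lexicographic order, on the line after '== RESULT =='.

Progress:
  pre ⊆ S: {clear(b), holding(e)} ⊆ S  — applicable
  S \ del = {on(a,f)}
  ∪ add   = {clear(e), handempty, on(a,f), on(e,b)}

== RESULT ==
["clear(e)", "handempty", "on(a,f)", "on(e,b)"]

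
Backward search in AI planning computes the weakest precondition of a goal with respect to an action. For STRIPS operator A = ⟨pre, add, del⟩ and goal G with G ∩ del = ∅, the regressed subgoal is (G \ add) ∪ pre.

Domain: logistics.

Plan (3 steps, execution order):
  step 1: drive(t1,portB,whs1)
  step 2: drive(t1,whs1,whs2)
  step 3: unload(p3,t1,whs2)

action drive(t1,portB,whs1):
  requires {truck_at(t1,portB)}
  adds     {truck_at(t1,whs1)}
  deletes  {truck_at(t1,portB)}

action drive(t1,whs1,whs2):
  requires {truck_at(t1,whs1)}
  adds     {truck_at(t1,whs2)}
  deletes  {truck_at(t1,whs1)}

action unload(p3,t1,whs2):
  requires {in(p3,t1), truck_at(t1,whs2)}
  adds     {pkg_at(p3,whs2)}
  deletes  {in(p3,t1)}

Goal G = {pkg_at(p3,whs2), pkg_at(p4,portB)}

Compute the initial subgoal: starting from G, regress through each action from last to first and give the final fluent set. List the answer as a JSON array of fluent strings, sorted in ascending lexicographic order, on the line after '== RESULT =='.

Regress step by step:
  through step 3 (unload(p3,t1,whs2)): drop {pkg_at(p3,whs2)}, keep {pkg_at(p4,portB)}, require {in(p3,t1), truck_at(t1,whs2)}
    → {in(p3,t1), pkg_at(p4,portB), truck_at(t1,whs2)}
  through step 2 (drive(t1,whs1,whs2)): drop {truck_at(t1,whs2)}, keep {in(p3,t1), pkg_at(p4,portB)}, require {truck_at(t1,whs1)}
    → {in(p3,t1), pkg_at(p4,portB), truck_at(t1,whs1)}
  through step 1 (drive(t1,portB,whs1)): drop {truck_at(t1,whs1)}, keep {in(p3,t1), pkg_at(p4,portB)}, require {truck_at(t1,portB)}
    → {in(p3,t1), pkg_at(p4,portB), truck_at(t1,portB)}

== RESULT ==
["in(p3,t1)", "pkg_at(p4,portB)", "truck_at(t1,portB)"]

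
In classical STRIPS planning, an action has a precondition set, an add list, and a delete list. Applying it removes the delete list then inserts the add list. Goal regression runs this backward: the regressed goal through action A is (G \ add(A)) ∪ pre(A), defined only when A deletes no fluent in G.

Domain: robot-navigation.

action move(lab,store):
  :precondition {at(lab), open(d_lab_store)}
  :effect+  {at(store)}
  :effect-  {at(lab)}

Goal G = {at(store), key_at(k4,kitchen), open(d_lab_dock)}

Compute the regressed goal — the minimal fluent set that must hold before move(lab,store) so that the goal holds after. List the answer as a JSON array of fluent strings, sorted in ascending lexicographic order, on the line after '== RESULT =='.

Regress:
  G ∩ del = {}  (empty — regression defined)
  G \ add = {at(store), key_at(k4,kitchen), open(d_lab_dock)} \ {at(store)} = {key_at(k4,kitchen), open(d_lab_dock)}
  ∪ pre   = {key_at(k4,kitchen), open(d_lab_dock)} ∪ {at(lab), open(d_lab_store)}
          = {at(lab), key_at(k4,kitchen), open(d_lab_dock), open(d_lab_store)}

== RESULT ==
["at(lab)", "key_at(k4,kitchen)", "open(d_lab_dock)", "open(d_lab_store)"]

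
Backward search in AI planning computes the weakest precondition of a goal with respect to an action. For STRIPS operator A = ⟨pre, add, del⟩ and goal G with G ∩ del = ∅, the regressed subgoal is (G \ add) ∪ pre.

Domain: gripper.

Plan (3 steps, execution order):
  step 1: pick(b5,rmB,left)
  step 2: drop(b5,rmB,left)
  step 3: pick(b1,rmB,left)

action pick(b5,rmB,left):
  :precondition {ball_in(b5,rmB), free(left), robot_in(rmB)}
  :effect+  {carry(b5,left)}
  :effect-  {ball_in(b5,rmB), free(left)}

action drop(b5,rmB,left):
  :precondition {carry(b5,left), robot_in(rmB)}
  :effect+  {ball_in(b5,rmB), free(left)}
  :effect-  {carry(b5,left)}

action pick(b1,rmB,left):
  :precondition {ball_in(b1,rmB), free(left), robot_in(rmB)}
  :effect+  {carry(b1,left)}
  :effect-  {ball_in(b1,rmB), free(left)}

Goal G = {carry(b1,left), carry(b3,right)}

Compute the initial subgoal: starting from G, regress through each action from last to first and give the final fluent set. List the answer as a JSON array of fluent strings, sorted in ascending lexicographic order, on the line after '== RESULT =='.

Regress step by step:
  through step 3 (pick(b1,rmB,left)): drop {carry(b1,left)}, keep {carry(b3,right)}, require {ball_in(b1,rmB), free(left), robot_in(rmB)}
    → {ball_in(b1,rmB), carry(b3,right), free(left), robot_in(rmB)}
  through step 2 (drop(b5,rmB,left)): drop {free(left)}, keep {ball_in(b1,rmB), carry(b3,right), robot_in(rmB)}, require {carry(b5,left), robot_in(rmB)}
    → {ball_in(b1,rmB), carry(b3,right), carry(b5,left), robot_in(rmB)}
  through step 1 (pick(b5,rmB,left)): drop {carry(b5,left)}, keep {ball_in(b1,rmB), carry(b3,right), robot_in(rmB)}, require {ball_in(b5,rmB), free(left), robot_in(rmB)}
    → {ball_in(b1,rmB), ball_in(b5,rmB), carry(b3,right), free(left), robot_in(rmB)}

== RESULT ==
["ball_in(b1,rmB)", "ball_in(b5,rmB)", "carry(b3,right)", "free(left)", "robot_in(rmB)"]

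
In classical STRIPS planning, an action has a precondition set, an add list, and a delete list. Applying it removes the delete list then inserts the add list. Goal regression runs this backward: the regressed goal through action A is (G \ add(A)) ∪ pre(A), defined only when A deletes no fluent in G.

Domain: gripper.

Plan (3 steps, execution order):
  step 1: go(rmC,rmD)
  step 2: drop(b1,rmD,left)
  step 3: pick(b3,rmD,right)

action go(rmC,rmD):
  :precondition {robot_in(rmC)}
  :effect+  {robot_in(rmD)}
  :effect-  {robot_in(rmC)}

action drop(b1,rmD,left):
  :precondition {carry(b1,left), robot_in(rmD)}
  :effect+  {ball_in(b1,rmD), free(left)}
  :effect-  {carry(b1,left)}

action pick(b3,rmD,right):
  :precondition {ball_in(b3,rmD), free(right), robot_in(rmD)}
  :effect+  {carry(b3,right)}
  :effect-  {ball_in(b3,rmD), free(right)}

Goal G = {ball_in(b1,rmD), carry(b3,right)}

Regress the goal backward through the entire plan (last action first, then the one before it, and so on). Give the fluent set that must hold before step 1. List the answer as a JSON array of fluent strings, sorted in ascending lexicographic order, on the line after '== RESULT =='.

Work backward from the goal:
  through step 3 (pick(b3,rmD,right)): drop {carry(b3,right)}, keep {ball_in(b1,rmD)}, require {ball_in(b3,rmD), free(right), robot_in(rmD)}
    → {ball_in(b1,rmD), ball_in(b3,rmD), free(right), robot_in(rmD)}
  through step 2 (drop(b1,rmD,left)): drop {ball_in(b1,rmD)}, keep {ball_in(b3,rmD), free(right), robot_in(rmD)}, require {carry(b1,left), robot_in(rmD)}
    → {ball_in(b3,rmD), carry(b1,left), free(right), robot_in(rmD)}
  through step 1 (go(rmC,rmD)): drop {robot_in(rmD)}, keep {ball_in(b3,rmD), carry(b1,left), free(right)}, require {robot_in(rmC)}
    → {ball_in(b3,rmD), carry(b1,left), free(right), robot_in(rmC)}

== RESULT ==
["ball_in(b3,rmD)", "carry(b1,left)", "free(right)", "robot_in(rmC)"]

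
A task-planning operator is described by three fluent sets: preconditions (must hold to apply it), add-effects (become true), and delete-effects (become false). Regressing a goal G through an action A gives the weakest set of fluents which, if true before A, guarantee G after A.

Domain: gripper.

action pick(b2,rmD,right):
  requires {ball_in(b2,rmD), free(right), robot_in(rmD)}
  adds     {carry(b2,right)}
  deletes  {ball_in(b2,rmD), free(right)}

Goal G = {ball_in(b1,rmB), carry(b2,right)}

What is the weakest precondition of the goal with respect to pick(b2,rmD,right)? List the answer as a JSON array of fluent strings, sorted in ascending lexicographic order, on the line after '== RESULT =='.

Regress:
  G ∩ del = {}  (empty — regression defined)
  G \ add = {ball_in(b1,rmB), carry(b2,right)} \ {carry(b2,right)} = {ball_in(b1,rmB)}
  ∪ pre   = {ball_in(b1,rmB)} ∪ {ball_in(b2,rmD), free(right), robot_in(rmD)}
          = {ball_in(b1,rmB), ball_in(b2,rmD), free(right), robot_in(rmD)}

== RESULT ==
["ball_in(b1,rmB)", "ball_in(b2,rmD)", "free(right)", "robot_in(rmD)"]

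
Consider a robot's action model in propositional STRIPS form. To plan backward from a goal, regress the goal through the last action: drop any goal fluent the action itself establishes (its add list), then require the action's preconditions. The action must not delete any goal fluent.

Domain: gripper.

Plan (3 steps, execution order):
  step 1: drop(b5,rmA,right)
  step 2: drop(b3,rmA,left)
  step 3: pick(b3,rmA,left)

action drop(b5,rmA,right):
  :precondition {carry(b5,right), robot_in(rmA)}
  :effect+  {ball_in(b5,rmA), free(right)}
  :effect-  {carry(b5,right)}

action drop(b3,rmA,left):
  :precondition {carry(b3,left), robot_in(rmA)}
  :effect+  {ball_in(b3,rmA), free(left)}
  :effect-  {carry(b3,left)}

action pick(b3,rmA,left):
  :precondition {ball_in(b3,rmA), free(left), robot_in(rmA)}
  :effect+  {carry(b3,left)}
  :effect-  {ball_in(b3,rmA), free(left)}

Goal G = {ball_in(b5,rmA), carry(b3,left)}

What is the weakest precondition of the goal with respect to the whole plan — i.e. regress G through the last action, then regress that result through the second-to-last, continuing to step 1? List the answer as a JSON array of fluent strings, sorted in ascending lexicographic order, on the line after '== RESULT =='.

Work backward from the goal:
  through step 3 (pick(b3,rmA,left)): drop {carry(b3,left)}, keep {ball_in(b5,rmA)}, require {ball_in(b3,rmA), free(left), robot_in(rmA)}
    → {ball_in(b3,rmA), ball_in(b5,rmA), free(left), robot_in(rmA)}
  through step 2 (drop(b3,rmA,left)): drop {ball_in(b3,rmA), free(left)}, keep {ball_in(b5,rmA), robot_in(rmA)}, require {carry(b3,left), robot_in(rmA)}
    → {ball_in(b5,rmA), carry(b3,left), robot_in(rmA)}
  through step 1 (drop(b5,rmA,right)): drop {ball_in(b5,rmA)}, keep {carry(b3,left), robot_in(rmA)}, require {carry(b5,right), robot_in(rmA)}
    → {carry(b3,left), carry(b5,right), robot_in(rmA)}

== RESULT ==
["carry(b3,left)", "carry(b5,right)", "robot_in(rmA)"]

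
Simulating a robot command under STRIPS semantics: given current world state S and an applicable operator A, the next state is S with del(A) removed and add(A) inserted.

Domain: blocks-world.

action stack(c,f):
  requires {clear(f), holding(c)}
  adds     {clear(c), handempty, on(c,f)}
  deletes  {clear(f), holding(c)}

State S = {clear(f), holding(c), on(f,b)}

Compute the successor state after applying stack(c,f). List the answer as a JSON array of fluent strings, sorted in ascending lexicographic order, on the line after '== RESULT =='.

Progress:
  pre ⊆ S: {clear(f), holding(c)} ⊆ S  — applicable
  S \ del = {on(f,b)}
  ∪ add   = {clear(c), handempty, on(c,f), on(f,b)}

== RESULT ==
["clear(c)", "handempty", "on(c,f)", "on(f,b)"]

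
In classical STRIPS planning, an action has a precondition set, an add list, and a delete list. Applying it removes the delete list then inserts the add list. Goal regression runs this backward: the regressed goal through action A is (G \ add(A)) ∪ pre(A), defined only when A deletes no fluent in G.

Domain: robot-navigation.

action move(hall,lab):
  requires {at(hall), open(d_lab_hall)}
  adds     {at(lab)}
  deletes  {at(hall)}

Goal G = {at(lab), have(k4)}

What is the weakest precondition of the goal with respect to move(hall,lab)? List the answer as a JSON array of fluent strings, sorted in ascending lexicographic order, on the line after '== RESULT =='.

Regress:
  G ∩ del = {}  (empty — regression defined)
  G \ add = {at(lab), have(k4)} \ {at(lab)} = {have(k4)}
  ∪ pre   = {have(k4)} ∪ {at(hall), open(d_lab_hall)}
          = {at(hall), have(k4), open(d_lab_hall)}

== RESULT ==
["at(hall)", "have(k4)", "open(d_lab_hall)"]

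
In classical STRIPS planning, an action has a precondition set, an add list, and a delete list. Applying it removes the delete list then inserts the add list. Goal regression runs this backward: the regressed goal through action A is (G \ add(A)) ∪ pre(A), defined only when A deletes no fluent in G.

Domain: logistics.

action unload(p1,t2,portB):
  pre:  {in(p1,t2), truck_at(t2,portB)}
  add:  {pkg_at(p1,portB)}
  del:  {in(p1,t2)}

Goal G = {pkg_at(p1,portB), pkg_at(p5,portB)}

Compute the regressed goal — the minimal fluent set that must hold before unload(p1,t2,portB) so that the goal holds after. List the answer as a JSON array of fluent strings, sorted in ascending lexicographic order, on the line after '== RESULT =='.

Regress:
  G ∩ del = {}  (empty — regression defined)
  G \ add = {pkg_at(p1,portB), pkg_at(p5,portB)} \ {pkg_at(p1,portB)} = {pkg_at(p5,portB)}
  ∪ pre   = {pkg_at(p5,portB)} ∪ {in(p1,t2), truck_at(t2,portB)}
          = {in(p1,t2), pkg_at(p5,portB), truck_at(t2,portB)}

== RESULT ==
["in(p1,t2)", "pkg_at(p5,portB)", "truck_at(t2,portB)"]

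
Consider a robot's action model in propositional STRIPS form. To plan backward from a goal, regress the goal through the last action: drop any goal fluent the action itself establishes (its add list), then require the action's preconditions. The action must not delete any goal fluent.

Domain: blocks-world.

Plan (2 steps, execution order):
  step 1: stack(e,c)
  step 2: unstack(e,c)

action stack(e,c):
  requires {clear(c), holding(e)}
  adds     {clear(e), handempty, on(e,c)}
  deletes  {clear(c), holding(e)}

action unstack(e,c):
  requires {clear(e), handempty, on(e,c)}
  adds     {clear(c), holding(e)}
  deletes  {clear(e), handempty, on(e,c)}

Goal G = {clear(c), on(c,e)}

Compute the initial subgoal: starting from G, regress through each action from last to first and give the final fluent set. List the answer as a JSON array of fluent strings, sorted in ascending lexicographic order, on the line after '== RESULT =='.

Regress step by step:
  through step 2 (unstack(e,c)): drop {clear(c)}, keep {on(c,e)}, require {clear(e), handempty, on(e,c)}
    → {clear(e), handempty, on(c,e), on(e,c)}
  through step 1 (stack(e,c)): drop {clear(e), handempty, on(e,c)}, keep {on(c,e)}, require {clear(c), holding(e)}
    → {clear(c), holding(e), on(c,e)}

== RESULT ==
["clear(c)", "holding(e)", "on(c,e)"]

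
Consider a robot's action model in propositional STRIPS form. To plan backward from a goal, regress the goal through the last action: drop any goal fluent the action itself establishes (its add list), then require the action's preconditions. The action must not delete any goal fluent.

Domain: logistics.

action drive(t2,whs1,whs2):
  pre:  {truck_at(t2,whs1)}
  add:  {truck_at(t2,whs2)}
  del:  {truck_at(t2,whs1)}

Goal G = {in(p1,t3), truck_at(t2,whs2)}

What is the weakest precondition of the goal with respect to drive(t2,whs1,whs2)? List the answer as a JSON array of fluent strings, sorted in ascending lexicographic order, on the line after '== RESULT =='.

Regress:
  G ∩ del = {}  (empty — regression defined)
  G \ add = {in(p1,t3), truck_at(t2,whs2)} \ {truck_at(t2,whs2)} = {in(p1,t3)}
  ∪ pre   = {in(p1,t3)} ∪ {truck_at(t2,whs1)}
          = {in(p1,t3), truck_at(t2,whs1)}

== RESULT ==
["in(p1,t3)", "truck_at(t2,whs1)"]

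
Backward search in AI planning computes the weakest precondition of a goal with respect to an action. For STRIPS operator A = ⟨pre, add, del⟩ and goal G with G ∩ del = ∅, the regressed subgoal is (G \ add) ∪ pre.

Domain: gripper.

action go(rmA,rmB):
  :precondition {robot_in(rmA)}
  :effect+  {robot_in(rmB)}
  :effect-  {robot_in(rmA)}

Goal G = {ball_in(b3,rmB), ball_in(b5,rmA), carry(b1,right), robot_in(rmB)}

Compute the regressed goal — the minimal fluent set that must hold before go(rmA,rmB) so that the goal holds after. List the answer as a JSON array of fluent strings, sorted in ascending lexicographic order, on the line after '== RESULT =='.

Regress:
  G ∩ del = {}  (empty — regression defined)
  G \ add = {ball_in(b3,rmB), ball_in(b5,rmA), carry(b1,right), robot_in(rmB)} \ {robot_in(rmB)} = {ball_in(b3,rmB), ball_in(b5,rmA), carry(b1,right)}
  ∪ pre   = {ball_in(b3,rmB), ball_in(b5,rmA), carry(b1,right)} ∪ {robot_in(rmA)}
          = {ball_in(b3,rmB), ball_in(b5,rmA), carry(b1,right), robot_in(rmA)}

== RESULT ==
["ball_in(b3,rmB)", "ball_in(b5,rmA)", "carry(b1,right)", "robot_in(rmA)"]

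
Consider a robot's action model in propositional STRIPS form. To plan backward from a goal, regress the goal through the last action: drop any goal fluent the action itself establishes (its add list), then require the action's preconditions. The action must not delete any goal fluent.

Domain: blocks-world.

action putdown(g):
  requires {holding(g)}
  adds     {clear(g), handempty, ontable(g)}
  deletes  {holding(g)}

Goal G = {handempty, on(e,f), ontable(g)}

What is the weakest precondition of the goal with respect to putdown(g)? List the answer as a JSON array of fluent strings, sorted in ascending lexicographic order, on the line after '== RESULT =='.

Compute (G \ add) ∪ pre:
  G ∩ del = {}  (empty — regression defined)
  G \ add = {handempty, on(e,f), ontable(g)} \ {clear(g), handempty, ontable(g)} = {on(e,f)}
  ∪ pre   = {on(e,f)} ∪ {holding(g)}
          = {holding(g), on(e,f)}

== RESULT ==
["holding(g)", "on(e,f)"]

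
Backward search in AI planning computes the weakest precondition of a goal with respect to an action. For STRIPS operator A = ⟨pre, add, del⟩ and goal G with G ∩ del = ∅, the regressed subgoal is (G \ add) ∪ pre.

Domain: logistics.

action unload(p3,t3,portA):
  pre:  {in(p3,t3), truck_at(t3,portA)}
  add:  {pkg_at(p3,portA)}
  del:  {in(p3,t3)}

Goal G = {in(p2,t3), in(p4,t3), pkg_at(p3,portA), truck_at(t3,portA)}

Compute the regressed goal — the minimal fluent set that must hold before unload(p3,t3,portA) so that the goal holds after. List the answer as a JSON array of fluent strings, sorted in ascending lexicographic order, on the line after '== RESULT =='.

Regress:
  G ∩ del = {}  (empty — regression defined)
  G \ add = {in(p2,t3), in(p4,t3), pkg_at(p3,portA), truck_at(t3,portA)} \ {pkg_at(p3,portA)} = {in(p2,t3), in(p4,t3), truck_at(t3,portA)}
  ∪ pre   = {in(p2,t3), in(p4,t3), truck_at(t3,portA)} ∪ {in(p3,t3), truck_at(t3,portA)}
          = {in(p2,t3), in(p3,t3), in(p4,t3), truck_at(t3,portA)}

== RESULT ==
["in(p2,t3)", "in(p3,t3)", "in(p4,t3)", "truck_at(t3,portA)"]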